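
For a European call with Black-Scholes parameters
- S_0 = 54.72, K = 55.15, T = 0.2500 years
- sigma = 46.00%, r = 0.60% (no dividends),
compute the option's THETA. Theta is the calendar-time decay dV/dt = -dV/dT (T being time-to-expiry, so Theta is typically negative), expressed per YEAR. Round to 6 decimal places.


d1 = 0.0874892505; d2 = -0.1425107495
phi(d1) = 0.3974183727; exp(-qT) = 1.0000000000; exp(-rT) = 0.9985011244
Theta = -S*exp(-qT)*phi(d1)*sigma/(2*sqrt(T)) - r*K*exp(-rT)*N(d2) + q*S*exp(-qT)*N(d1)
N(d1) = 0.5348586852; N(d2) = 0.4433382946; sqrt(T) = 0.5000000000
Term 1 = -54.7200 * 1.0000000000 * 0.3974183727 * 0.4600 / (2 * 0.5000000000) = -10.0034973429
Term 2 = -0.0060 * 55.1500 * 0.9985011244 * 0.4433382946 = -0.1464807557
Term 3 = 0 (no dividend yield, q = 0)
Theta = -10.0034973429 + (-0.1464807557) + (0.0000000000) = -10.149978

Answer: Theta = -10.149978


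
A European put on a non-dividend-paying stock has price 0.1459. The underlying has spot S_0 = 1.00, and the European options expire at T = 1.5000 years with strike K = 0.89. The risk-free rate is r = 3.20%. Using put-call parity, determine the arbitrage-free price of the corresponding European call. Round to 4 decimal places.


Put-call parity: C - P = S_0 * exp(-qT) - K * exp(-rT).
S_0 * exp(-qT) = 1.0000 * 1.00000000 = 1.00000000
K * exp(-rT) = 0.8900 * 0.95313379 = 0.84828907
C = P + S*exp(-qT) - K*exp(-rT)
C = 0.1459 + 1.00000000 - 0.84828907 = 0.2976

Answer: Call price = 0.2976


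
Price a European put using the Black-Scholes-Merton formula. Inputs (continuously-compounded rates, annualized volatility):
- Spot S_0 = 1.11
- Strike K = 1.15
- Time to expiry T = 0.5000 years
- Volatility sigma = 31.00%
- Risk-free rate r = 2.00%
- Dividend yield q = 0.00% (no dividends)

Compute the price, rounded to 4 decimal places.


Answer: Price = 0.1131

Derivation:
d1 = (ln(S/K) + (r - q + 0.5*sigma^2) * T) / (sigma * sqrt(T)) = -0.00628151
d2 = d1 - sigma * sqrt(T) = -0.22548461
exp(-rT) = 0.99004983; exp(-qT) = 1.00000000
P = K * exp(-rT) * N(-d2) - S_0 * exp(-qT) * N(-d1)
N(-d1) = 0.50250594; N(-d2) = 0.58919885
P = 1.1500 * 0.99004983 * 0.58919885 - 1.1100 * 1.00000000 * 0.50250594 = 0.1131


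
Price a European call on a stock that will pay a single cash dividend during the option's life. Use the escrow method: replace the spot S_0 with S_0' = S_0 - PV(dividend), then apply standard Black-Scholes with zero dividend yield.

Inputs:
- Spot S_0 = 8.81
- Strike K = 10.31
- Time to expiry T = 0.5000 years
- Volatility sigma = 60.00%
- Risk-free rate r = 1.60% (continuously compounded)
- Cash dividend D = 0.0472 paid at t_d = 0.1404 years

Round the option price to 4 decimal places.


Answer: Price = 0.9656

Derivation:
PV(D) = D * exp(-r * t_d) = 0.0472 * 0.99775612 = 0.04709409
S_0' = S_0 - PV(D) = 8.8100 - 0.04709409 = 8.76290591
d1 = (ln(S_0'/K) + (r + sigma^2/2)*T) / (sigma*sqrt(T)) = -0.15223237
d2 = d1 - sigma*sqrt(T) = -0.57649643
exp(-rT) = 0.99203191
N(d1) = 0.43950183; N(d2) = 0.28213984
C = S_0' * N(d1) - K * exp(-rT) * N(d2) = 8.76290591 * 0.43950183 - 10.3100 * 0.99203191 * 0.28213984 = 0.9656


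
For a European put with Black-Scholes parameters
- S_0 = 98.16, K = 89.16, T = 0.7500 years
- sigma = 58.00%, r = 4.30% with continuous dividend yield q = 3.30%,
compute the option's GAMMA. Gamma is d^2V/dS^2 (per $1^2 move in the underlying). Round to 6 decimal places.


d1 = 0.4575327517; d2 = -0.0447619825
phi(d1) = 0.3592967456; exp(-qT) = 0.9755537700; exp(-rT) = 0.9682644857
Gamma = exp(-qT) * phi(d1) / (S * sigma * sqrt(T)) = 0.9755537700 * 0.3592967456 / (98.1600 * 0.5800 * 0.8660254038) = 0.007109

Answer: Gamma = 0.007109


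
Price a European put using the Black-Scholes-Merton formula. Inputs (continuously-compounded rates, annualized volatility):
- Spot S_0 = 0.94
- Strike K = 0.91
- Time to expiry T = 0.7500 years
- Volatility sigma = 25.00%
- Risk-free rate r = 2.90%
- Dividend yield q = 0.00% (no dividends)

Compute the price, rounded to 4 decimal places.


Answer: Price = 0.0566

Derivation:
d1 = (ln(S/K) + (r - q + 0.5*sigma^2) * T) / (sigma * sqrt(T)) = 0.35852424
d2 = d1 - sigma * sqrt(T) = 0.14201789
exp(-rT) = 0.97848483; exp(-qT) = 1.00000000
P = K * exp(-rT) * N(-d2) - S_0 * exp(-qT) * N(-d1)
N(-d1) = 0.35997551; N(-d2) = 0.44353294
P = 0.9100 * 0.97848483 * 0.44353294 - 0.9400 * 1.00000000 * 0.35997551 = 0.0566


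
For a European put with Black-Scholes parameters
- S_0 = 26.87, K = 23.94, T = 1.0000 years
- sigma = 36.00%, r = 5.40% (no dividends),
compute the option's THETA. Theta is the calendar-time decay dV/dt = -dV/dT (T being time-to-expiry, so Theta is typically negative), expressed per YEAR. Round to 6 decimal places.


Answer: Theta = -1.089032

Derivation:
d1 = 0.6507214514; d2 = 0.2907214514
phi(d1) = 0.3228208554; exp(-qT) = 1.0000000000; exp(-rT) = 0.9474321065
Theta = -S*exp(-qT)*phi(d1)*sigma/(2*sqrt(T)) + r*K*exp(-rT)*N(-d2) - q*S*exp(-qT)*N(-d1)
N(-d1) = 0.2576131566; N(-d2) = 0.3856321820; sqrt(T) = 1.0000000000
Term 1 = -26.8700 * 1.0000000000 * 0.3228208554 * 0.3600 / (2 * 1.0000000000) = -1.5613553492
Term 2 = 0.0540 * 23.9400 * 0.9474321065 * 0.3856321820 = 0.4723231950
Term 3 = 0 (no dividend yield, q = 0)
Theta = -1.5613553492 + (0.4723231950) + (0.0000000000) = -1.089032


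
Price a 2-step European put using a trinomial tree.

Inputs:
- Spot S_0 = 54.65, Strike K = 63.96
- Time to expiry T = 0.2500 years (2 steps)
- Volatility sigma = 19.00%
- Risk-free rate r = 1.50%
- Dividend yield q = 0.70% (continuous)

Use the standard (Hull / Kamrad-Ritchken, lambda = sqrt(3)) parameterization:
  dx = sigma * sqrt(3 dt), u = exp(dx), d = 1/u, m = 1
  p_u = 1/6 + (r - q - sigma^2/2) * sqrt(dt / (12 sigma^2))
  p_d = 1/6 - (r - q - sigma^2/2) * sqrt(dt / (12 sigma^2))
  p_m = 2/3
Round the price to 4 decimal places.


dt = T/N = 0.125000; dx = sigma*sqrt(3*dt) = 0.116351
u = exp(dx) = 1.123390; d = 1/u = 0.890163
p_u = 0.161268, p_m = 0.666667, p_d = 0.172065
Discount per step: exp(-r*dt) = 0.998127
Stock lattice S(k, j) with j the centered position index:
  k=0: S(0,+0) = 54.6500
  k=1: S(1,-1) = 48.6474; S(1,+0) = 54.6500; S(1,+1) = 61.3933
  k=2: S(2,-2) = 43.3041; S(2,-1) = 48.6474; S(2,+0) = 54.6500; S(2,+1) = 61.3933; S(2,+2) = 68.9686
Terminal payoffs V(N, j) = max(K - S_T, 0):
  V(2,-2) = 20.655884; V(2,-1) = 15.312596; V(2,+0) = 9.310000; V(2,+1) = 2.566745; V(2,+2) = 0.000000
Backward induction: V(k, j) = exp(-r*dt) * [p_u * V(k+1, j+1) + p_m * V(k+1, j) + p_d * V(k+1, j-1)]
  V(1,-1) = exp(-r*dt) * [p_u*9.310000 + p_m*15.312596 + p_d*20.655884] = 15.235369
  V(1,+0) = exp(-r*dt) * [p_u*2.566745 + p_m*9.310000 + p_d*15.312596] = 9.238028
  V(1,+1) = exp(-r*dt) * [p_u*0.000000 + p_m*2.566745 + p_d*9.310000] = 3.306884
  V(0,+0) = exp(-r*dt) * [p_u*3.306884 + p_m*9.238028 + p_d*15.235369] = 9.296011

Answer: Price = V(0,0) = 9.2960


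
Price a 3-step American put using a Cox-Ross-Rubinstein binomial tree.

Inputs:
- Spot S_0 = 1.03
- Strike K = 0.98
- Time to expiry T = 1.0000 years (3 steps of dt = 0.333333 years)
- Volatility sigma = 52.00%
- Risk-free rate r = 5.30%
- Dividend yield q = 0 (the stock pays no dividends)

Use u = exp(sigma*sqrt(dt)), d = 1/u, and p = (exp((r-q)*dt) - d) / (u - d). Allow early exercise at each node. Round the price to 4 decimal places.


Answer: Price = V(0,0) = 0.1748

Derivation:
dt = T/N = 0.333333
u = exp(sigma*sqrt(dt)) = 1.350159; d = 1/u = 0.740654
p = (exp((r-q)*dt) - d) / (u - d) = 0.454746
Discount per step: exp(-r*dt) = 0.982488
Stock lattice S(k, i) with i counting down-moves:
  k=0: S(0,0) = 1.0300
  k=1: S(1,0) = 1.3907; S(1,1) = 0.7629
  k=2: S(2,0) = 1.8776; S(2,1) = 1.0300; S(2,2) = 0.5650
  k=3: S(3,0) = 2.5351; S(3,1) = 1.3907; S(3,2) = 0.7629; S(3,3) = 0.4185
Terminal payoffs V(N, i) = max(K - S_T, 0):
  V(3,0) = 0.000000; V(3,1) = 0.000000; V(3,2) = 0.217127; V(3,3) = 0.561512
Backward induction: V(k, i) = exp(-r*dt) * [p * V(k+1, i) + (1-p) * V(k+1, i+1)]; then take max(V_cont, immediate exercise) for American.
  V(2,0) = exp(-r*dt) * [p*0.000000 + (1-p)*0.000000] = 0.000000; exercise = 0.000000; V(2,0) = max -> 0.000000
  V(2,1) = exp(-r*dt) * [p*0.000000 + (1-p)*0.217127] = 0.116316; exercise = 0.000000; V(2,1) = max -> 0.116316
  V(2,2) = exp(-r*dt) * [p*0.217127 + (1-p)*0.561512] = 0.397814; exercise = 0.414975; V(2,2) = max -> 0.414975
  V(1,0) = exp(-r*dt) * [p*0.000000 + (1-p)*0.116316] = 0.062311; exercise = 0.000000; V(1,0) = max -> 0.062311
  V(1,1) = exp(-r*dt) * [p*0.116316 + (1-p)*0.414975] = 0.274273; exercise = 0.217127; V(1,1) = max -> 0.274273
  V(0,0) = exp(-r*dt) * [p*0.062311 + (1-p)*0.274273] = 0.174769; exercise = 0.000000; V(0,0) = max -> 0.174769


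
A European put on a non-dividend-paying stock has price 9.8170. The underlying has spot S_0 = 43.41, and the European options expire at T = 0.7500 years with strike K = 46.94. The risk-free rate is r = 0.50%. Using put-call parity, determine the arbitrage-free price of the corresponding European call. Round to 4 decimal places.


Put-call parity: C - P = S_0 * exp(-qT) - K * exp(-rT).
S_0 * exp(-qT) = 43.4100 * 1.00000000 = 43.41000000
K * exp(-rT) = 46.9400 * 0.99625702 = 46.76430463
C = P + S*exp(-qT) - K*exp(-rT)
C = 9.8170 + 43.41000000 - 46.76430463 = 6.4627

Answer: Call price = 6.4627


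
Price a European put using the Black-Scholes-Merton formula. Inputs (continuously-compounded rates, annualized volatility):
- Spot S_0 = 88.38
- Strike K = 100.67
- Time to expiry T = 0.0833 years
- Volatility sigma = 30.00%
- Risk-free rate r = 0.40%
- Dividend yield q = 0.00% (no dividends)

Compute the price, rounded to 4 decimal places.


d1 = (ln(S/K) + (r - q + 0.5*sigma^2) * T) / (sigma * sqrt(T)) = -1.45660476
d2 = d1 - sigma * sqrt(T) = -1.54318998
exp(-rT) = 0.99966686; exp(-qT) = 1.00000000
P = K * exp(-rT) * N(-d2) - S_0 * exp(-qT) * N(-d1)
N(-d1) = 0.92738724; N(-d2) = 0.93860766
P = 100.6700 * 0.99966686 * 0.93860766 - 88.3800 * 1.00000000 * 0.92738724 = 12.4957

Answer: Price = 12.4957


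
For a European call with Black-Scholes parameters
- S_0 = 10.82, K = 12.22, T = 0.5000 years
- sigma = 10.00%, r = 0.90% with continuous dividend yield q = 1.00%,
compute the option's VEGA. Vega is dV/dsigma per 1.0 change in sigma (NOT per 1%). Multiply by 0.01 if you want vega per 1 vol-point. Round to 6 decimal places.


d1 = -1.6924979863; d2 = -1.7632086644
phi(d1) = 0.0952535257; exp(-qT) = 0.9950124792; exp(-rT) = 0.9955101098
Vega = S * exp(-qT) * phi(d1) * sqrt(T) = 10.8200 * 0.9950124792 * 0.0952535257 * 0.7071067812 = 0.725140

Answer: Vega = 0.725140


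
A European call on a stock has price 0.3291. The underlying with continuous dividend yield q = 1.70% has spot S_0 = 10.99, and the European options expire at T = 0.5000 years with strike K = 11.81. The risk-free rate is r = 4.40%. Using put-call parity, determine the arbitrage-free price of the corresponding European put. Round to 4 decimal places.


Put-call parity: C - P = S_0 * exp(-qT) - K * exp(-rT).
S_0 * exp(-qT) = 10.9900 * 0.99153602 = 10.89698089
K * exp(-rT) = 11.8100 * 0.97824024 = 11.55301718
P = C - S*exp(-qT) + K*exp(-rT)
P = 0.3291 - 10.89698089 + 11.55301718 = 0.9851

Answer: Put price = 0.9851


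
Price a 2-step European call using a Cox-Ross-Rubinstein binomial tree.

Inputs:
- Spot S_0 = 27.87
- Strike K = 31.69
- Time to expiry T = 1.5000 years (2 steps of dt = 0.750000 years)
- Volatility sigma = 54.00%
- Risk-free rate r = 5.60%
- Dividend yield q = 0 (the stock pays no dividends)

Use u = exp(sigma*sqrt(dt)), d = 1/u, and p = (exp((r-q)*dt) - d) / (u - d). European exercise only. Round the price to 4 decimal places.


Answer: Price = V(0,0) = 6.6664

Derivation:
dt = T/N = 0.750000
u = exp(sigma*sqrt(dt)) = 1.596245; d = 1/u = 0.626470
p = (exp((r-q)*dt) - d) / (u - d) = 0.429403
Discount per step: exp(-r*dt) = 0.958870
Stock lattice S(k, i) with i counting down-moves:
  k=0: S(0,0) = 27.8700
  k=1: S(1,0) = 44.4873; S(1,1) = 17.4597
  k=2: S(2,0) = 71.0127; S(2,1) = 27.8700; S(2,2) = 10.9380
Terminal payoffs V(N, i) = max(S_T - K, 0):
  V(2,0) = 39.322668; V(2,1) = 0.000000; V(2,2) = 0.000000
Backward induction: V(k, i) = exp(-r*dt) * [p * V(k+1, i) + (1-p) * V(k+1, i+1)].
  V(1,0) = exp(-r*dt) * [p*39.322668 + (1-p)*0.000000] = 16.190782
  V(1,1) = exp(-r*dt) * [p*0.000000 + (1-p)*0.000000] = 0.000000
  V(0,0) = exp(-r*dt) * [p*16.190782 + (1-p)*0.000000] = 6.666420


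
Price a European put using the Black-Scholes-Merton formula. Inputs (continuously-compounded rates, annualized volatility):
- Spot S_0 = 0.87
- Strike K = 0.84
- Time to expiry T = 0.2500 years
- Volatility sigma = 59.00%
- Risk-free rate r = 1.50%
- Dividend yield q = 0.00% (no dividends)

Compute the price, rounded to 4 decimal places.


d1 = (ln(S/K) + (r - q + 0.5*sigma^2) * T) / (sigma * sqrt(T)) = 0.27916549
d2 = d1 - sigma * sqrt(T) = -0.01583451
exp(-rT) = 0.99625702; exp(-qT) = 1.00000000
P = K * exp(-rT) * N(-d2) - S_0 * exp(-qT) * N(-d1)
N(-d1) = 0.39005891; N(-d2) = 0.50631679
P = 0.8400 * 0.99625702 * 0.50631679 - 0.8700 * 1.00000000 * 0.39005891 = 0.0844

Answer: Price = 0.0844


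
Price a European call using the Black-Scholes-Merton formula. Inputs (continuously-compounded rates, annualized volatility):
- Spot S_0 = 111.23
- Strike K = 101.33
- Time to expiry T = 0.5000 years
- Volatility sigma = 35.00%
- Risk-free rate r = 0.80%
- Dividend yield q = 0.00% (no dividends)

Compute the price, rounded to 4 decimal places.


Answer: Price = 16.3899

Derivation:
d1 = (ln(S/K) + (r - q + 0.5*sigma^2) * T) / (sigma * sqrt(T)) = 0.51656216
d2 = d1 - sigma * sqrt(T) = 0.26907479
exp(-rT) = 0.99600799; exp(-qT) = 1.00000000
C = S_0 * exp(-qT) * N(d1) - K * exp(-rT) * N(d2)
N(d1) = 0.69726908; N(d2) = 0.60606393
C = 111.2300 * 1.00000000 * 0.69726908 - 101.3300 * 0.99600799 * 0.60606393 = 16.3899


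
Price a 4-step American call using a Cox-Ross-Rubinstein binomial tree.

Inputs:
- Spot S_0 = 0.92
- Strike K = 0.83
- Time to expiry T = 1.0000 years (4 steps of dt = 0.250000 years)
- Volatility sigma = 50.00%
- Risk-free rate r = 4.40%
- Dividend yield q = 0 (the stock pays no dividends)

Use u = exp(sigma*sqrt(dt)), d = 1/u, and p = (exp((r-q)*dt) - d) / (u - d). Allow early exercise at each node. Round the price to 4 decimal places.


Answer: Price = V(0,0) = 0.2413

Derivation:
dt = T/N = 0.250000
u = exp(sigma*sqrt(dt)) = 1.284025; d = 1/u = 0.778801
p = (exp((r-q)*dt) - d) / (u - d) = 0.459716
Discount per step: exp(-r*dt) = 0.989060
Stock lattice S(k, i) with i counting down-moves:
  k=0: S(0,0) = 0.9200
  k=1: S(1,0) = 1.1813; S(1,1) = 0.7165
  k=2: S(2,0) = 1.5168; S(2,1) = 0.9200; S(2,2) = 0.5580
  k=3: S(3,0) = 1.9476; S(3,1) = 1.1813; S(3,2) = 0.7165; S(3,3) = 0.4346
  k=4: S(4,0) = 2.5008; S(4,1) = 1.5168; S(4,2) = 0.9200; S(4,3) = 0.5580; S(4,4) = 0.3384
Terminal payoffs V(N, i) = max(S_T - K, 0):
  V(4,0) = 1.670819; V(4,1) = 0.686824; V(4,2) = 0.090000; V(4,3) = 0.000000; V(4,4) = 0.000000
Backward induction: V(k, i) = exp(-r*dt) * [p * V(k+1, i) + (1-p) * V(k+1, i+1)]; then take max(V_cont, immediate exercise) for American.
  V(3,0) = exp(-r*dt) * [p*1.670819 + (1-p)*0.686824] = 1.126720; exercise = 1.117640; V(3,0) = max -> 1.126720
  V(3,1) = exp(-r*dt) * [p*0.686824 + (1-p)*0.090000] = 0.360383; exercise = 0.351303; V(3,1) = max -> 0.360383
  V(3,2) = exp(-r*dt) * [p*0.090000 + (1-p)*0.000000] = 0.040922; exercise = 0.000000; V(3,2) = max -> 0.040922
  V(3,3) = exp(-r*dt) * [p*0.000000 + (1-p)*0.000000] = 0.000000; exercise = 0.000000; V(3,3) = max -> 0.000000
  V(2,0) = exp(-r*dt) * [p*1.126720 + (1-p)*0.360383] = 0.704884; exercise = 0.686824; V(2,0) = max -> 0.704884
  V(2,1) = exp(-r*dt) * [p*0.360383 + (1-p)*0.040922] = 0.185729; exercise = 0.090000; V(2,1) = max -> 0.185729
  V(2,2) = exp(-r*dt) * [p*0.040922 + (1-p)*0.000000] = 0.018607; exercise = 0.000000; V(2,2) = max -> 0.018607
  V(1,0) = exp(-r*dt) * [p*0.704884 + (1-p)*0.185729] = 0.419750; exercise = 0.351303; V(1,0) = max -> 0.419750
  V(1,1) = exp(-r*dt) * [p*0.185729 + (1-p)*0.018607] = 0.094392; exercise = 0.000000; V(1,1) = max -> 0.094392
  V(0,0) = exp(-r*dt) * [p*0.419750 + (1-p)*0.094392] = 0.241295; exercise = 0.090000; V(0,0) = max -> 0.241295


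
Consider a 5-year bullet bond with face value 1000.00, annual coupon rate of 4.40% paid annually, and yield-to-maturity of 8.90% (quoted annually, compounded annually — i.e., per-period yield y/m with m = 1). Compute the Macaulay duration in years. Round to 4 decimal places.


Coupon per period c = face * coupon_rate / m = 44.000000
Periods per year m = 1; per-period yield y/m = 0.089000
Number of cashflows N = 5
Cashflows (t years, CF_t, discount factor 1/(1+y/m)^(m*t), PV):
  t = 1.0000: CF_t = 44.000000, DF = 0.918274, PV = 40.404040
  t = 2.0000: CF_t = 44.000000, DF = 0.843226, PV = 37.101965
  t = 3.0000: CF_t = 44.000000, DF = 0.774313, PV = 34.069757
  t = 4.0000: CF_t = 44.000000, DF = 0.711031, PV = 31.285360
  t = 5.0000: CF_t = 1044.000000, DF = 0.652921, PV = 681.649468
Price P = sum_t PV_t = 824.510591
Macaulay numerator sum_t t * PV_t:
  t * PV_t at t = 1.0000: 40.404040
  t * PV_t at t = 2.0000: 74.203931
  t * PV_t at t = 3.0000: 102.209271
  t * PV_t at t = 4.0000: 125.141440
  t * PV_t at t = 5.0000: 3408.247338
Macaulay duration D = (sum_t t * PV_t) / P = 3750.206021 / 824.510591 = 4.548402

Answer: Macaulay duration = 4.5484 years


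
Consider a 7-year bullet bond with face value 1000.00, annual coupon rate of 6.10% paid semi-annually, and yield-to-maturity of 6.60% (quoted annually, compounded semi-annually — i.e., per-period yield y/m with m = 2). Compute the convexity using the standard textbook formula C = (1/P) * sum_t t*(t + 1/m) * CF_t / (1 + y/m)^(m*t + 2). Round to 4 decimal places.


Answer: Convexity = 37.9494

Derivation:
Coupon per period c = face * coupon_rate / m = 30.500000
Periods per year m = 2; per-period yield y/m = 0.033000
Number of cashflows N = 14
Cashflows (t years, CF_t, discount factor 1/(1+y/m)^(m*t), PV):
  t = 0.5000: CF_t = 30.500000, DF = 0.968054, PV = 29.525653
  t = 1.0000: CF_t = 30.500000, DF = 0.937129, PV = 28.582433
  t = 1.5000: CF_t = 30.500000, DF = 0.907192, PV = 27.669345
  t = 2.0000: CF_t = 30.500000, DF = 0.878211, PV = 26.785426
  t = 2.5000: CF_t = 30.500000, DF = 0.850156, PV = 25.929744
  t = 3.0000: CF_t = 30.500000, DF = 0.822997, PV = 25.101398
  t = 3.5000: CF_t = 30.500000, DF = 0.796705, PV = 24.299514
  t = 4.0000: CF_t = 30.500000, DF = 0.771254, PV = 23.523247
  t = 4.5000: CF_t = 30.500000, DF = 0.746616, PV = 22.771778
  t = 5.0000: CF_t = 30.500000, DF = 0.722764, PV = 22.044316
  t = 5.5000: CF_t = 30.500000, DF = 0.699675, PV = 21.340093
  t = 6.0000: CF_t = 30.500000, DF = 0.677323, PV = 20.658367
  t = 6.5000: CF_t = 30.500000, DF = 0.655686, PV = 19.998419
  t = 7.0000: CF_t = 1030.500000, DF = 0.634739, PV = 654.099015
Price P = sum_t PV_t = 972.328747
Convexity numerator sum_t t*(t + 1/m) * CF_t / (1+y/m)^(m*t + 2):
  t = 0.5000: term = 13.834672
  t = 1.0000: term = 40.178139
  t = 1.5000: term = 77.789232
  t = 2.0000: term = 125.506990
  t = 2.5000: term = 182.246355
  t = 3.0000: term = 246.994093
  t = 3.5000: term = 318.804895
  t = 4.0000: term = 396.797685
  t = 4.5000: term = 480.152087
  t = 5.0000: term = 568.105083
  t = 5.5000: term = 659.947821
  t = 6.0000: term = 755.022589
  t = 6.5000: term = 852.719929
  t = 7.0000: term = 32181.194131
Convexity = (1/P) * sum = 36899.293702 / 972.328747 = 37.949401


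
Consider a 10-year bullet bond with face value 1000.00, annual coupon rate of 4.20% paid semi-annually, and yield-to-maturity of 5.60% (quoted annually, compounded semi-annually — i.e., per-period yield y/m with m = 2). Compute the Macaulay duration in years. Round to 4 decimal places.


Coupon per period c = face * coupon_rate / m = 21.000000
Periods per year m = 2; per-period yield y/m = 0.028000
Number of cashflows N = 20
Cashflows (t years, CF_t, discount factor 1/(1+y/m)^(m*t), PV):
  t = 0.5000: CF_t = 21.000000, DF = 0.972763, PV = 20.428016
  t = 1.0000: CF_t = 21.000000, DF = 0.946267, PV = 19.871610
  t = 1.5000: CF_t = 21.000000, DF = 0.920493, PV = 19.330360
  t = 2.0000: CF_t = 21.000000, DF = 0.895422, PV = 18.803853
  t = 2.5000: CF_t = 21.000000, DF = 0.871033, PV = 18.291685
  t = 3.0000: CF_t = 21.000000, DF = 0.847308, PV = 17.793468
  t = 3.5000: CF_t = 21.000000, DF = 0.824230, PV = 17.308821
  t = 4.0000: CF_t = 21.000000, DF = 0.801780, PV = 16.837375
  t = 4.5000: CF_t = 21.000000, DF = 0.779941, PV = 16.378769
  t = 5.0000: CF_t = 21.000000, DF = 0.758698, PV = 15.932655
  t = 5.5000: CF_t = 21.000000, DF = 0.738033, PV = 15.498691
  t = 6.0000: CF_t = 21.000000, DF = 0.717931, PV = 15.076548
  t = 6.5000: CF_t = 21.000000, DF = 0.698376, PV = 14.665903
  t = 7.0000: CF_t = 21.000000, DF = 0.679354, PV = 14.266442
  t = 7.5000: CF_t = 21.000000, DF = 0.660851, PV = 13.877862
  t = 8.0000: CF_t = 21.000000, DF = 0.642851, PV = 13.499866
  t = 8.5000: CF_t = 21.000000, DF = 0.625341, PV = 13.132165
  t = 9.0000: CF_t = 21.000000, DF = 0.608309, PV = 12.774480
  t = 9.5000: CF_t = 21.000000, DF = 0.591740, PV = 12.426537
  t = 10.0000: CF_t = 1021.000000, DF = 0.575622, PV = 587.710499
Price P = sum_t PV_t = 893.905607
Macaulay numerator sum_t t * PV_t:
  t * PV_t at t = 0.5000: 10.214008
  t * PV_t at t = 1.0000: 19.871610
  t * PV_t at t = 1.5000: 28.995541
  t * PV_t at t = 2.0000: 37.607705
  t * PV_t at t = 2.5000: 45.729213
  t * PV_t at t = 3.0000: 53.380405
  t * PV_t at t = 3.5000: 60.580874
  t * PV_t at t = 4.0000: 67.349499
  t * PV_t at t = 4.5000: 73.704461
  t * PV_t at t = 5.0000: 79.663274
  t * PV_t at t = 5.5000: 85.242803
  t * PV_t at t = 6.0000: 90.459289
  t * PV_t at t = 6.5000: 95.328369
  t * PV_t at t = 7.0000: 99.865097
  t * PV_t at t = 7.5000: 104.083967
  t * PV_t at t = 8.0000: 107.998929
  t * PV_t at t = 8.5000: 111.623406
  t * PV_t at t = 9.0000: 114.970320
  t * PV_t at t = 9.5000: 118.052101
  t * PV_t at t = 10.0000: 5877.104987
Macaulay duration D = (sum_t t * PV_t) / P = 7281.825859 / 893.905607 = 8.146079

Answer: Macaulay duration = 8.1461 years


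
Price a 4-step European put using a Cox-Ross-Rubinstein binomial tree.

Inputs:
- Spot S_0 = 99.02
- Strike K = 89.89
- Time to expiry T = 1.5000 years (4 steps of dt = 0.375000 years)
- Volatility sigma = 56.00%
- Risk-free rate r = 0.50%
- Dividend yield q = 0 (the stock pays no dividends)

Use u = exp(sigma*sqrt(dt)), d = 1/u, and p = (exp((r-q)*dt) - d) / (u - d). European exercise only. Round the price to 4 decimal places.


Answer: Price = V(0,0) = 20.4868

Derivation:
dt = T/N = 0.375000
u = exp(sigma*sqrt(dt)) = 1.409068; d = 1/u = 0.709689
p = (exp((r-q)*dt) - d) / (u - d) = 0.417782
Discount per step: exp(-r*dt) = 0.998127
Stock lattice S(k, i) with i counting down-moves:
  k=0: S(0,0) = 99.0200
  k=1: S(1,0) = 139.5259; S(1,1) = 70.2734
  k=2: S(2,0) = 196.6015; S(2,1) = 99.0200; S(2,2) = 49.8722
  k=3: S(3,0) = 277.0249; S(3,1) = 139.5259; S(3,2) = 70.2734; S(3,3) = 35.3938
  k=4: S(4,0) = 390.3470; S(4,1) = 196.6015; S(4,2) = 99.0200; S(4,3) = 49.8722; S(4,4) = 25.1186
Terminal payoffs V(N, i) = max(K - S_T, 0):
  V(4,0) = 0.000000; V(4,1) = 0.000000; V(4,2) = 0.000000; V(4,3) = 40.017751; V(4,4) = 64.771425
Backward induction: V(k, i) = exp(-r*dt) * [p * V(k+1, i) + (1-p) * V(k+1, i+1)].
  V(3,0) = exp(-r*dt) * [p*0.000000 + (1-p)*0.000000] = 0.000000
  V(3,1) = exp(-r*dt) * [p*0.000000 + (1-p)*0.000000] = 0.000000
  V(3,2) = exp(-r*dt) * [p*0.000000 + (1-p)*40.017751] = 23.255421
  V(3,3) = exp(-r*dt) * [p*40.017751 + (1-p)*64.771425] = 54.327832
  V(2,0) = exp(-r*dt) * [p*0.000000 + (1-p)*0.000000] = 0.000000
  V(2,1) = exp(-r*dt) * [p*0.000000 + (1-p)*23.255421] = 13.514367
  V(2,2) = exp(-r*dt) * [p*23.255421 + (1-p)*54.327832] = 41.268894
  V(1,0) = exp(-r*dt) * [p*0.000000 + (1-p)*13.514367] = 7.853572
  V(1,1) = exp(-r*dt) * [p*13.514367 + (1-p)*41.268894] = 29.617974
  V(0,0) = exp(-r*dt) * [p*7.853572 + (1-p)*29.617974] = 20.486756


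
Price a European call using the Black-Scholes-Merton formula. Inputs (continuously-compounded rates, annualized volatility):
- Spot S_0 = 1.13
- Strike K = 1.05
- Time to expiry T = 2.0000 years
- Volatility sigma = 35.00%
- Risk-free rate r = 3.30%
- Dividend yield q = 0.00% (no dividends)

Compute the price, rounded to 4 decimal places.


d1 = (ln(S/K) + (r - q + 0.5*sigma^2) * T) / (sigma * sqrt(T)) = 0.52917340
d2 = d1 - sigma * sqrt(T) = 0.03419865
exp(-rT) = 0.93613086; exp(-qT) = 1.00000000
C = S_0 * exp(-qT) * N(d1) - K * exp(-rT) * N(d2)
N(d1) = 0.70165742; N(d2) = 0.51364063
C = 1.1300 * 1.00000000 * 0.70165742 - 1.0500 * 0.93613086 * 0.51364063 = 0.2880

Answer: Price = 0.2880


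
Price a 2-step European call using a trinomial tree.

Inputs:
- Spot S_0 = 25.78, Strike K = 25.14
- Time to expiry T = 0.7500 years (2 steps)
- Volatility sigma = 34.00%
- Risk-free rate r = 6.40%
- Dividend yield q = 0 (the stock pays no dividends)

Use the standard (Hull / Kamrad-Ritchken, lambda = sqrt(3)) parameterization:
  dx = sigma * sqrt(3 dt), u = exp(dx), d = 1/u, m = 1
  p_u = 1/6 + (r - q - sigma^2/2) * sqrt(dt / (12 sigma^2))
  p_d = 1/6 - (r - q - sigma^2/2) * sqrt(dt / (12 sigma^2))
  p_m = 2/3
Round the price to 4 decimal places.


dt = T/N = 0.375000; dx = sigma*sqrt(3*dt) = 0.360624
u = exp(dx) = 1.434225; d = 1/u = 0.697241
p_u = 0.169890, p_m = 0.666667, p_d = 0.163443
Discount per step: exp(-r*dt) = 0.976286
Stock lattice S(k, j) with j the centered position index:
  k=0: S(0,+0) = 25.7800
  k=1: S(1,-1) = 17.9749; S(1,+0) = 25.7800; S(1,+1) = 36.9743
  k=2: S(2,-2) = 12.5328; S(2,-1) = 17.9749; S(2,+0) = 25.7800; S(2,+1) = 36.9743; S(2,+2) = 53.0295
Terminal payoffs V(N, j) = max(S_T - K, 0):
  V(2,-2) = 0.000000; V(2,-1) = 0.000000; V(2,+0) = 0.640000; V(2,+1) = 11.834314; V(2,+2) = 27.889476
Backward induction: V(k, j) = exp(-r*dt) * [p_u * V(k+1, j+1) + p_m * V(k+1, j) + p_d * V(k+1, j-1)]
  V(1,-1) = exp(-r*dt) * [p_u*0.640000 + p_m*0.000000 + p_d*0.000000] = 0.106151
  V(1,+0) = exp(-r*dt) * [p_u*11.834314 + p_m*0.640000 + p_d*0.000000] = 2.379405
  V(1,+1) = exp(-r*dt) * [p_u*27.889476 + p_m*11.834314 + p_d*0.640000] = 12.430359
  V(0,+0) = exp(-r*dt) * [p_u*12.430359 + p_m*2.379405 + p_d*0.106151] = 3.627308

Answer: Price = V(0,0) = 3.6273


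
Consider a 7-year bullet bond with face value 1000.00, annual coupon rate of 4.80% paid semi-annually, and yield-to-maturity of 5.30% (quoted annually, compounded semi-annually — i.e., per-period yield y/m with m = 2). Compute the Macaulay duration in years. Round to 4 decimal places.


Answer: Macaulay duration = 6.0100 years

Derivation:
Coupon per period c = face * coupon_rate / m = 24.000000
Periods per year m = 2; per-period yield y/m = 0.026500
Number of cashflows N = 14
Cashflows (t years, CF_t, discount factor 1/(1+y/m)^(m*t), PV):
  t = 0.5000: CF_t = 24.000000, DF = 0.974184, PV = 23.380419
  t = 1.0000: CF_t = 24.000000, DF = 0.949035, PV = 22.776833
  t = 1.5000: CF_t = 24.000000, DF = 0.924535, PV = 22.188829
  t = 2.0000: CF_t = 24.000000, DF = 0.900667, PV = 21.616005
  t = 2.5000: CF_t = 24.000000, DF = 0.877415, PV = 21.057969
  t = 3.0000: CF_t = 24.000000, DF = 0.854764, PV = 20.514339
  t = 3.5000: CF_t = 24.000000, DF = 0.832698, PV = 19.984743
  t = 4.0000: CF_t = 24.000000, DF = 0.811201, PV = 19.468819
  t = 4.5000: CF_t = 24.000000, DF = 0.790259, PV = 18.966215
  t = 5.0000: CF_t = 24.000000, DF = 0.769858, PV = 18.476585
  t = 5.5000: CF_t = 24.000000, DF = 0.749983, PV = 17.999596
  t = 6.0000: CF_t = 24.000000, DF = 0.730622, PV = 17.534920
  t = 6.5000: CF_t = 24.000000, DF = 0.711760, PV = 17.082241
  t = 7.0000: CF_t = 1024.000000, DF = 0.693385, PV = 710.026576
Price P = sum_t PV_t = 971.074088
Macaulay numerator sum_t t * PV_t:
  t * PV_t at t = 0.5000: 11.690209
  t * PV_t at t = 1.0000: 22.776833
  t * PV_t at t = 1.5000: 33.283243
  t * PV_t at t = 2.0000: 43.232009
  t * PV_t at t = 2.5000: 52.644921
  t * PV_t at t = 3.0000: 61.543016
  t * PV_t at t = 3.5000: 69.946600
  t * PV_t at t = 4.0000: 77.875277
  t * PV_t at t = 4.5000: 85.347965
  t * PV_t at t = 5.0000: 92.382925
  t * PV_t at t = 5.5000: 98.997777
  t * PV_t at t = 6.0000: 105.209522
  t * PV_t at t = 6.5000: 111.034566
  t * PV_t at t = 7.0000: 4970.186035
Macaulay duration D = (sum_t t * PV_t) / P = 5836.150899 / 971.074088 = 6.009996


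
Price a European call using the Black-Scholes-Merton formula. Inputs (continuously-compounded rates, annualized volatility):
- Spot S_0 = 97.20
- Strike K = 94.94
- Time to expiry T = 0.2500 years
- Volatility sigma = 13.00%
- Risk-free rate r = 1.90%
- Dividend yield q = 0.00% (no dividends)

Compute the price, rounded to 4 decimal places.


d1 = (ln(S/K) + (r - q + 0.5*sigma^2) * T) / (sigma * sqrt(T)) = 0.46750921
d2 = d1 - sigma * sqrt(T) = 0.40250921
exp(-rT) = 0.99526126; exp(-qT) = 1.00000000
C = S_0 * exp(-qT) * N(d1) - K * exp(-rT) * N(d2)
N(d1) = 0.67993220; N(d2) = 0.65634534
C = 97.2000 * 1.00000000 * 0.67993220 - 94.9400 * 0.99526126 * 0.65634534 = 4.0713

Answer: Price = 4.0713


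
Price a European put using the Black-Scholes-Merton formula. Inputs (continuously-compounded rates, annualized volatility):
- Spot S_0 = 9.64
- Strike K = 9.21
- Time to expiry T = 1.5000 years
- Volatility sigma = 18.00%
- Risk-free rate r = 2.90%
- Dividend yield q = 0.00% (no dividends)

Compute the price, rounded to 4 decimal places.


d1 = (ln(S/K) + (r - q + 0.5*sigma^2) * T) / (sigma * sqrt(T)) = 0.51453464
d2 = d1 - sigma * sqrt(T) = 0.29408056
exp(-rT) = 0.95743255; exp(-qT) = 1.00000000
P = K * exp(-rT) * N(-d2) - S_0 * exp(-qT) * N(-d1)
N(-d1) = 0.30343913; N(-d2) = 0.38434817
P = 9.2100 * 0.95743255 * 0.38434817 - 9.6400 * 1.00000000 * 0.30343913 = 0.4640

Answer: Price = 0.4640


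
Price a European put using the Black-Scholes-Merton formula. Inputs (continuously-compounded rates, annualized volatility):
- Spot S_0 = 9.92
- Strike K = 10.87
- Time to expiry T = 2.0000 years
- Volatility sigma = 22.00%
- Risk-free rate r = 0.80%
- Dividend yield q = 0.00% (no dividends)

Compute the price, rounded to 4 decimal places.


d1 = (ln(S/K) + (r - q + 0.5*sigma^2) * T) / (sigma * sqrt(T)) = -0.08695414
d2 = d1 - sigma * sqrt(T) = -0.39808113
exp(-rT) = 0.98412732; exp(-qT) = 1.00000000
P = K * exp(-rT) * N(-d2) - S_0 * exp(-qT) * N(-d1)
N(-d1) = 0.53464602; N(-d2) = 0.65471481
P = 10.8700 * 0.98412732 * 0.65471481 - 9.9200 * 1.00000000 * 0.53464602 = 1.7001

Answer: Price = 1.7001


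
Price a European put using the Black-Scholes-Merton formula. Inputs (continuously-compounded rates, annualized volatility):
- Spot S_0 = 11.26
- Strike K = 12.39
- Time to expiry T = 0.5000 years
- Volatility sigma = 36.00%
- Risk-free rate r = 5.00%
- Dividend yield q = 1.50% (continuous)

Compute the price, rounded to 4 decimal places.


d1 = (ln(S/K) + (r - q + 0.5*sigma^2) * T) / (sigma * sqrt(T)) = -0.17965648
d2 = d1 - sigma * sqrt(T) = -0.43421492
exp(-rT) = 0.97530991; exp(-qT) = 0.99252805
P = K * exp(-rT) * N(-d2) - S_0 * exp(-qT) * N(-d1)
N(-d1) = 0.57128887; N(-d2) = 0.66793381
P = 12.3900 * 0.97530991 * 0.66793381 - 11.2600 * 0.99252805 * 0.57128887 = 1.6867

Answer: Price = 1.6867


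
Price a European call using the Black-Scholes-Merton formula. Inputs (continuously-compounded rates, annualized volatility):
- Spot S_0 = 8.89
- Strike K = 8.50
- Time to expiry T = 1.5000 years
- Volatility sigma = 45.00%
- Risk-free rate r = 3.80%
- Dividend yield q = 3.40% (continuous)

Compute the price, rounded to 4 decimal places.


Answer: Price = 2.0056

Derivation:
d1 = (ln(S/K) + (r - q + 0.5*sigma^2) * T) / (sigma * sqrt(T)) = 0.36785146
d2 = d1 - sigma * sqrt(T) = -0.18328373
exp(-rT) = 0.94459407; exp(-qT) = 0.95027867
C = S_0 * exp(-qT) * N(d1) - K * exp(-rT) * N(d2)
N(d1) = 0.64350800; N(d2) = 0.42728770
C = 8.8900 * 0.95027867 * 0.64350800 - 8.5000 * 0.94459407 * 0.42728770 = 2.0056


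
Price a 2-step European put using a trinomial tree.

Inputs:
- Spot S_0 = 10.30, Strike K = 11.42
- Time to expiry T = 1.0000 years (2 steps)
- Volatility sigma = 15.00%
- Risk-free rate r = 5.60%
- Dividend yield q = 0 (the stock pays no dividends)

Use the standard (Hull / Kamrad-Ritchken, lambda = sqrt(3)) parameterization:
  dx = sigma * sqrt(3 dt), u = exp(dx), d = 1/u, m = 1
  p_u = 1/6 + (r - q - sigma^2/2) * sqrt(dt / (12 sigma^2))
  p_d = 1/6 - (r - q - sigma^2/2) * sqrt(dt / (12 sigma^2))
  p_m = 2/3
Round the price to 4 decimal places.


Answer: Price = V(0,0) = 0.9468

Derivation:
dt = T/N = 0.500000; dx = sigma*sqrt(3*dt) = 0.183712
u = exp(dx) = 1.201669; d = 1/u = 0.832176
p_u = 0.227564, p_m = 0.666667, p_d = 0.105770
Discount per step: exp(-r*dt) = 0.972388
Stock lattice S(k, j) with j the centered position index:
  k=0: S(0,+0) = 10.3000
  k=1: S(1,-1) = 8.5714; S(1,+0) = 10.3000; S(1,+1) = 12.3772
  k=2: S(2,-2) = 7.1329; S(2,-1) = 8.5714; S(2,+0) = 10.3000; S(2,+1) = 12.3772; S(2,+2) = 14.8733
Terminal payoffs V(N, j) = max(K - S_T, 0):
  V(2,-2) = 4.287082; V(2,-1) = 2.848591; V(2,+0) = 1.120000; V(2,+1) = 0.000000; V(2,+2) = 0.000000
Backward induction: V(k, j) = exp(-r*dt) * [p_u * V(k+1, j+1) + p_m * V(k+1, j) + p_d * V(k+1, j-1)]
  V(1,-1) = exp(-r*dt) * [p_u*1.120000 + p_m*2.848591 + p_d*4.287082] = 2.535381
  V(1,+0) = exp(-r*dt) * [p_u*0.000000 + p_m*1.120000 + p_d*2.848591] = 1.019025
  V(1,+1) = exp(-r*dt) * [p_u*0.000000 + p_m*0.000000 + p_d*1.120000] = 0.115191
  V(0,+0) = exp(-r*dt) * [p_u*0.115191 + p_m*1.019025 + p_d*2.535381] = 0.946843


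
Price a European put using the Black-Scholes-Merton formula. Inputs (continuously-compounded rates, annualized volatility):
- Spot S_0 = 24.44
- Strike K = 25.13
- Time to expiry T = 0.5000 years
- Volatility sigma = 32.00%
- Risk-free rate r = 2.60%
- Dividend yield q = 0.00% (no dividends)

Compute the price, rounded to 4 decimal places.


Answer: Price = 2.4054

Derivation:
d1 = (ln(S/K) + (r - q + 0.5*sigma^2) * T) / (sigma * sqrt(T)) = 0.04754755
d2 = d1 - sigma * sqrt(T) = -0.17872662
exp(-rT) = 0.98708414; exp(-qT) = 1.00000000
P = K * exp(-rT) * N(-d2) - S_0 * exp(-qT) * N(-d1)
N(-d1) = 0.48103842; N(-d2) = 0.57092382
P = 25.1300 * 0.98708414 * 0.57092382 - 24.4400 * 1.00000000 * 0.48103842 = 2.4054


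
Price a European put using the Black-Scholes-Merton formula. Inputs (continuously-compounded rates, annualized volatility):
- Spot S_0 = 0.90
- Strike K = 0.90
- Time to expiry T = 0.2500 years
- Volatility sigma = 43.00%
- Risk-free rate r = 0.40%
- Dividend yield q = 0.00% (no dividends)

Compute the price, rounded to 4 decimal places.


Answer: Price = 0.0766

Derivation:
d1 = (ln(S/K) + (r - q + 0.5*sigma^2) * T) / (sigma * sqrt(T)) = 0.11215116
d2 = d1 - sigma * sqrt(T) = -0.10284884
exp(-rT) = 0.99900050; exp(-qT) = 1.00000000
P = K * exp(-rT) * N(-d2) - S_0 * exp(-qT) * N(-d1)
N(-d1) = 0.45535178; N(-d2) = 0.54095853
P = 0.9000 * 0.99900050 * 0.54095853 - 0.9000 * 1.00000000 * 0.45535178 = 0.0766


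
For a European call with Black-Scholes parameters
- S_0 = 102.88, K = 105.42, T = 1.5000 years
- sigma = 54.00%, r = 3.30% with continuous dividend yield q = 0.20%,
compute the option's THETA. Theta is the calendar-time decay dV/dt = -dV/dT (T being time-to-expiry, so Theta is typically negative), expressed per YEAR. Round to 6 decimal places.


Answer: Theta = -9.579212

Derivation:
d1 = 0.3641134585; d2 = -0.2972487721
phi(d1) = 0.3733541528; exp(-qT) = 0.9970044955; exp(-rT) = 0.9517051581
Theta = -S*exp(-qT)*phi(d1)*sigma/(2*sqrt(T)) - r*K*exp(-rT)*N(d2) + q*S*exp(-qT)*N(d1)
N(d1) = 0.6421133564; N(d2) = 0.3831382944; sqrt(T) = 1.2247448714
Term 1 = -102.8800 * 0.9970044955 * 0.3733541528 * 0.5400 / (2 * 1.2247448714) = -8.4424246483
Term 2 = -0.0330 * 105.4200 * 0.9517051581 * 0.3831382944 = -1.2685130413
Term 3 = 0.0020 * 102.8800 * 0.9970044955 * 0.6421133564 = 0.1317254744
Theta = -8.4424246483 + (-1.2685130413) + (0.1317254744) = -9.579212


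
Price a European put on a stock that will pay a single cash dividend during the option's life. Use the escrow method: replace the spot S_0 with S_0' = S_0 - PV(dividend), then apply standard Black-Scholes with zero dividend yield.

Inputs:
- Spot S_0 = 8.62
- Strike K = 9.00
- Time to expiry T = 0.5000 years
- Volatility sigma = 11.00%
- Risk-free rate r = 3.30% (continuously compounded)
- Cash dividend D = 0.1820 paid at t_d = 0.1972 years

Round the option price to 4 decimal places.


PV(D) = D * exp(-r * t_d) = 0.1820 * 0.99351353 = 0.18081946
S_0' = S_0 - PV(D) = 8.6200 - 0.18081946 = 8.43918054
d1 = (ln(S_0'/K) + (r + sigma^2/2)*T) / (sigma*sqrt(T)) = -0.57615531
d2 = d1 - sigma*sqrt(T) = -0.65393706
exp(-rT) = 0.98363538
N(-d1) = 0.71774490; N(-d2) = 0.74342382
P = K * exp(-rT) * N(-d2) - S_0' * N(-d1) = 9.0000 * 0.98363538 * 0.74342382 - 8.43918054 * 0.71774490 = 0.5241

Answer: Price = 0.5241


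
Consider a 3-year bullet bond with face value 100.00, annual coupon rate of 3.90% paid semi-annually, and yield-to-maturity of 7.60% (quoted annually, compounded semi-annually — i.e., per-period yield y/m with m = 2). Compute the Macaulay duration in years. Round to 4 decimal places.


Coupon per period c = face * coupon_rate / m = 1.950000
Periods per year m = 2; per-period yield y/m = 0.038000
Number of cashflows N = 6
Cashflows (t years, CF_t, discount factor 1/(1+y/m)^(m*t), PV):
  t = 0.5000: CF_t = 1.950000, DF = 0.963391, PV = 1.878613
  t = 1.0000: CF_t = 1.950000, DF = 0.928122, PV = 1.809839
  t = 1.5000: CF_t = 1.950000, DF = 0.894145, PV = 1.743583
  t = 2.0000: CF_t = 1.950000, DF = 0.861411, PV = 1.679752
  t = 2.5000: CF_t = 1.950000, DF = 0.829876, PV = 1.618258
  t = 3.0000: CF_t = 101.950000, DF = 0.799495, PV = 81.508539
Price P = sum_t PV_t = 90.238584
Macaulay numerator sum_t t * PV_t:
  t * PV_t at t = 0.5000: 0.939306
  t * PV_t at t = 1.0000: 1.809839
  t * PV_t at t = 1.5000: 2.615374
  t * PV_t at t = 2.0000: 3.359504
  t * PV_t at t = 2.5000: 4.045646
  t * PV_t at t = 3.0000: 244.525617
Macaulay duration D = (sum_t t * PV_t) / P = 257.295286 / 90.238584 = 2.851278

Answer: Macaulay duration = 2.8513 years


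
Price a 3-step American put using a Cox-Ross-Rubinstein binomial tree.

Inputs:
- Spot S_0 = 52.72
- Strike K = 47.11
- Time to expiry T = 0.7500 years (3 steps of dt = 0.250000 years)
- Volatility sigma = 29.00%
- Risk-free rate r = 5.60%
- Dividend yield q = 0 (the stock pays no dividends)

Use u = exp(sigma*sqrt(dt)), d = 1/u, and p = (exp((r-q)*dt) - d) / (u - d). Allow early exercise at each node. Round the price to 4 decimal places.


Answer: Price = V(0,0) = 2.1242

Derivation:
dt = T/N = 0.250000
u = exp(sigma*sqrt(dt)) = 1.156040; d = 1/u = 0.865022
p = (exp((r-q)*dt) - d) / (u - d) = 0.512259
Discount per step: exp(-r*dt) = 0.986098
Stock lattice S(k, i) with i counting down-moves:
  k=0: S(0,0) = 52.7200
  k=1: S(1,0) = 60.9464; S(1,1) = 45.6040
  k=2: S(2,0) = 70.4565; S(2,1) = 52.7200; S(2,2) = 39.4485
  k=3: S(3,0) = 81.4505; S(3,1) = 60.9464; S(3,2) = 45.6040; S(3,3) = 34.1238
Terminal payoffs V(N, i) = max(K - S_T, 0):
  V(3,0) = 0.000000; V(3,1) = 0.000000; V(3,2) = 1.506025; V(3,3) = 12.986207
Backward induction: V(k, i) = exp(-r*dt) * [p * V(k+1, i) + (1-p) * V(k+1, i+1)]; then take max(V_cont, immediate exercise) for American.
  V(2,0) = exp(-r*dt) * [p*0.000000 + (1-p)*0.000000] = 0.000000; exercise = 0.000000; V(2,0) = max -> 0.000000
  V(2,1) = exp(-r*dt) * [p*0.000000 + (1-p)*1.506025] = 0.724338; exercise = 0.000000; V(2,1) = max -> 0.724338
  V(2,2) = exp(-r*dt) * [p*1.506025 + (1-p)*12.986207] = 7.006600; exercise = 7.661545; V(2,2) = max -> 7.661545
  V(1,0) = exp(-r*dt) * [p*0.000000 + (1-p)*0.724338] = 0.348378; exercise = 0.000000; V(1,0) = max -> 0.348378
  V(1,1) = exp(-r*dt) * [p*0.724338 + (1-p)*7.661545] = 4.050790; exercise = 1.506025; V(1,1) = max -> 4.050790
  V(0,0) = exp(-r*dt) * [p*0.348378 + (1-p)*4.050790] = 2.124248; exercise = 0.000000; V(0,0) = max -> 2.124248


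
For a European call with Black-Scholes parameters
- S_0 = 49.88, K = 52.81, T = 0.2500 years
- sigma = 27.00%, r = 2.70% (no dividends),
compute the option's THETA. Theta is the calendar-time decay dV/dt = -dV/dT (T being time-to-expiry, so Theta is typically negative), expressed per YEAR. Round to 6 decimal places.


Answer: Theta = -5.595282

Derivation:
d1 = -0.3053181178; d2 = -0.4403181178
phi(d1) = 0.3807744364; exp(-qT) = 1.0000000000; exp(-rT) = 0.9932727301
Theta = -S*exp(-qT)*phi(d1)*sigma/(2*sqrt(T)) - r*K*exp(-rT)*N(d2) + q*S*exp(-qT)*N(d1)
N(d1) = 0.3800619391; N(d2) = 0.3298533602; sqrt(T) = 0.5000000000
Term 1 = -49.8800 * 1.0000000000 * 0.3807744364 * 0.2700 / (2 * 0.5000000000) = -5.1281177997
Term 2 = -0.0270 * 52.8100 * 0.9932727301 * 0.3298533602 = -0.4671639872
Term 3 = 0 (no dividend yield, q = 0)
Theta = -5.1281177997 + (-0.4671639872) + (0.0000000000) = -5.595282
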